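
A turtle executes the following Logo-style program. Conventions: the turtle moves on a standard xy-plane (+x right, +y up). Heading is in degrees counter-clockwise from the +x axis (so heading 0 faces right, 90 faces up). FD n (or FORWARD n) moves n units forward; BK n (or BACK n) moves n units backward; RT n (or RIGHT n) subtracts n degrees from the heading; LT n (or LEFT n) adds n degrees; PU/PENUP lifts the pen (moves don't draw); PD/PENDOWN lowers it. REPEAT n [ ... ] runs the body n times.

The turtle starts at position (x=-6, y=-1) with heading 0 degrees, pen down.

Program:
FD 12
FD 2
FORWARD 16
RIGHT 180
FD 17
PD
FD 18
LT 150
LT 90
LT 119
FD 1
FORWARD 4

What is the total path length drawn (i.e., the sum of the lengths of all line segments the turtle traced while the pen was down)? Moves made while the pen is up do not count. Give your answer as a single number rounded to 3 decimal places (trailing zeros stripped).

Answer: 70

Derivation:
Executing turtle program step by step:
Start: pos=(-6,-1), heading=0, pen down
FD 12: (-6,-1) -> (6,-1) [heading=0, draw]
FD 2: (6,-1) -> (8,-1) [heading=0, draw]
FD 16: (8,-1) -> (24,-1) [heading=0, draw]
RT 180: heading 0 -> 180
FD 17: (24,-1) -> (7,-1) [heading=180, draw]
PD: pen down
FD 18: (7,-1) -> (-11,-1) [heading=180, draw]
LT 150: heading 180 -> 330
LT 90: heading 330 -> 60
LT 119: heading 60 -> 179
FD 1: (-11,-1) -> (-12,-0.983) [heading=179, draw]
FD 4: (-12,-0.983) -> (-15.999,-0.913) [heading=179, draw]
Final: pos=(-15.999,-0.913), heading=179, 7 segment(s) drawn

Segment lengths:
  seg 1: (-6,-1) -> (6,-1), length = 12
  seg 2: (6,-1) -> (8,-1), length = 2
  seg 3: (8,-1) -> (24,-1), length = 16
  seg 4: (24,-1) -> (7,-1), length = 17
  seg 5: (7,-1) -> (-11,-1), length = 18
  seg 6: (-11,-1) -> (-12,-0.983), length = 1
  seg 7: (-12,-0.983) -> (-15.999,-0.913), length = 4
Total = 70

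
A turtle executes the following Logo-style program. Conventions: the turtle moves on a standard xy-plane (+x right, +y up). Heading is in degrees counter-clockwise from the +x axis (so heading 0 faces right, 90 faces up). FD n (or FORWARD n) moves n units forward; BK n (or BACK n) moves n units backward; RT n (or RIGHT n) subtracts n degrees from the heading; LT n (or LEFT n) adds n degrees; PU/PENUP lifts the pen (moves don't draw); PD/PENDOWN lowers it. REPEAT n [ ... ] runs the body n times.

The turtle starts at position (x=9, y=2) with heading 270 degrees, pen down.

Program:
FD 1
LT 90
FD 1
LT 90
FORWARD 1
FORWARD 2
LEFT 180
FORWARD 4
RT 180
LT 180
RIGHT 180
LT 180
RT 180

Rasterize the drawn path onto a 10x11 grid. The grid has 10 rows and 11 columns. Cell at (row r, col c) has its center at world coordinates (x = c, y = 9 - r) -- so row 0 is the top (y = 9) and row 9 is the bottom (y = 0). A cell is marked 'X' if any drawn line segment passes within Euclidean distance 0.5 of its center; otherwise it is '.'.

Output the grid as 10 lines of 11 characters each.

Answer: ...........
...........
...........
...........
...........
..........X
..........X
.........XX
.........XX
..........X

Derivation:
Segment 0: (9,2) -> (9,1)
Segment 1: (9,1) -> (10,1)
Segment 2: (10,1) -> (10,2)
Segment 3: (10,2) -> (10,4)
Segment 4: (10,4) -> (10,0)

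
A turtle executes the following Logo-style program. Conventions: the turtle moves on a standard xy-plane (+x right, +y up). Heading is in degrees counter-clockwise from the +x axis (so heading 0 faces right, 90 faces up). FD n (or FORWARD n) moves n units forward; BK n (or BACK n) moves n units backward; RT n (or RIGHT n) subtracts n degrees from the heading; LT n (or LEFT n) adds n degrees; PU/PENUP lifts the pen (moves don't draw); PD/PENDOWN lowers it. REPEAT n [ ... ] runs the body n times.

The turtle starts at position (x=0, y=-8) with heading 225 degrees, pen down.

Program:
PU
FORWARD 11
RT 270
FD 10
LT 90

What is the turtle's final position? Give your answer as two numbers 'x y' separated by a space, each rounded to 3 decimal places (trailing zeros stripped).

Answer: -0.707 -22.849

Derivation:
Executing turtle program step by step:
Start: pos=(0,-8), heading=225, pen down
PU: pen up
FD 11: (0,-8) -> (-7.778,-15.778) [heading=225, move]
RT 270: heading 225 -> 315
FD 10: (-7.778,-15.778) -> (-0.707,-22.849) [heading=315, move]
LT 90: heading 315 -> 45
Final: pos=(-0.707,-22.849), heading=45, 0 segment(s) drawn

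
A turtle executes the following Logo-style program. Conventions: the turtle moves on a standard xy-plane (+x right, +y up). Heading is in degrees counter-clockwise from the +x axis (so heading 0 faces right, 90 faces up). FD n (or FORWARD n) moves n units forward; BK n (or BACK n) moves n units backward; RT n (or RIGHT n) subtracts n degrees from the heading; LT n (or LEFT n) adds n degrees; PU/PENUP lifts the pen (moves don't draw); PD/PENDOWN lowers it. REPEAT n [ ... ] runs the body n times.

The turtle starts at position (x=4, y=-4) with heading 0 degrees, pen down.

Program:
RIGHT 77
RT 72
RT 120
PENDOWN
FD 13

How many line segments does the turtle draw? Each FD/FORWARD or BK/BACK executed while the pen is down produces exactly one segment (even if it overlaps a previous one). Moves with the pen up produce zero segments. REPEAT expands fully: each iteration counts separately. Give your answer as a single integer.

Executing turtle program step by step:
Start: pos=(4,-4), heading=0, pen down
RT 77: heading 0 -> 283
RT 72: heading 283 -> 211
RT 120: heading 211 -> 91
PD: pen down
FD 13: (4,-4) -> (3.773,8.998) [heading=91, draw]
Final: pos=(3.773,8.998), heading=91, 1 segment(s) drawn
Segments drawn: 1

Answer: 1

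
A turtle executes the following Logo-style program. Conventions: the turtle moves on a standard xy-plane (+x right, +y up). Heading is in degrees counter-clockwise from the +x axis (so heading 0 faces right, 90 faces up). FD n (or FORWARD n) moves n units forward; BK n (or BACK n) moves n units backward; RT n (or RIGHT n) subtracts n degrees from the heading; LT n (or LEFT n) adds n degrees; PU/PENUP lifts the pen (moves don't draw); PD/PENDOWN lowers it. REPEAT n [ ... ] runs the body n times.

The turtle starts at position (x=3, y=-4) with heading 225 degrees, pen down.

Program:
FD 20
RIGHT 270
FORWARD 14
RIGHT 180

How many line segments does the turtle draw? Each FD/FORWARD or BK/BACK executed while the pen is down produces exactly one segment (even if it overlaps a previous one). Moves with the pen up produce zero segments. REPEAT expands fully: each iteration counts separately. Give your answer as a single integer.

Answer: 2

Derivation:
Executing turtle program step by step:
Start: pos=(3,-4), heading=225, pen down
FD 20: (3,-4) -> (-11.142,-18.142) [heading=225, draw]
RT 270: heading 225 -> 315
FD 14: (-11.142,-18.142) -> (-1.243,-28.042) [heading=315, draw]
RT 180: heading 315 -> 135
Final: pos=(-1.243,-28.042), heading=135, 2 segment(s) drawn
Segments drawn: 2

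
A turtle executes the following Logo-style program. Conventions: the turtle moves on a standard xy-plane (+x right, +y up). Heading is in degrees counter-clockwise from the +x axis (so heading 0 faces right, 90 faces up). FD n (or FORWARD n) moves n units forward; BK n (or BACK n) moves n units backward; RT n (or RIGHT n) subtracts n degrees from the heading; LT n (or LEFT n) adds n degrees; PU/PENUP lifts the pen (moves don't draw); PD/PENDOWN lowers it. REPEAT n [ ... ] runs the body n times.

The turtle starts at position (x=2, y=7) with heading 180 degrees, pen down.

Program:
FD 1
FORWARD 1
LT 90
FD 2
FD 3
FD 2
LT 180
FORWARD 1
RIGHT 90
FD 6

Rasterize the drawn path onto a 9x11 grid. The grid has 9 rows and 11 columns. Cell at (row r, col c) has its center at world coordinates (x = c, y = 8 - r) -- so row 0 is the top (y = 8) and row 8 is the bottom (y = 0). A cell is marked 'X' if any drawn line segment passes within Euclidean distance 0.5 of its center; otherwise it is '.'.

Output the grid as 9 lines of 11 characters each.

Segment 0: (2,7) -> (1,7)
Segment 1: (1,7) -> (0,7)
Segment 2: (0,7) -> (-0,5)
Segment 3: (-0,5) -> (-0,2)
Segment 4: (-0,2) -> (-0,0)
Segment 5: (-0,0) -> (-0,1)
Segment 6: (-0,1) -> (6,1)

Answer: ...........
XXX........
X..........
X..........
X..........
X..........
X..........
XXXXXXX....
X..........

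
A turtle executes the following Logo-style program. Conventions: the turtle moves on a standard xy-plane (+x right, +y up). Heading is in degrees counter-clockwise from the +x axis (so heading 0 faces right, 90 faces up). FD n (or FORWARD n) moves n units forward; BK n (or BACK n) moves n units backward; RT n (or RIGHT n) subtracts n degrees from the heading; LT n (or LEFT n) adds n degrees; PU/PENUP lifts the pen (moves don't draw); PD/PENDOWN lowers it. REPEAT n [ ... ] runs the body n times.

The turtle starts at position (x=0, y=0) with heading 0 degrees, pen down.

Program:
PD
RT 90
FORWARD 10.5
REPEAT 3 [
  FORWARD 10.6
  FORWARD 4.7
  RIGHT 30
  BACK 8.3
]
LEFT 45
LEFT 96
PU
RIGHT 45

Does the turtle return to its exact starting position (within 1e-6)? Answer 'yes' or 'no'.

Answer: no

Derivation:
Executing turtle program step by step:
Start: pos=(0,0), heading=0, pen down
PD: pen down
RT 90: heading 0 -> 270
FD 10.5: (0,0) -> (0,-10.5) [heading=270, draw]
REPEAT 3 [
  -- iteration 1/3 --
  FD 10.6: (0,-10.5) -> (0,-21.1) [heading=270, draw]
  FD 4.7: (0,-21.1) -> (0,-25.8) [heading=270, draw]
  RT 30: heading 270 -> 240
  BK 8.3: (0,-25.8) -> (4.15,-18.612) [heading=240, draw]
  -- iteration 2/3 --
  FD 10.6: (4.15,-18.612) -> (-1.15,-27.792) [heading=240, draw]
  FD 4.7: (-1.15,-27.792) -> (-3.5,-31.862) [heading=240, draw]
  RT 30: heading 240 -> 210
  BK 8.3: (-3.5,-31.862) -> (3.688,-27.712) [heading=210, draw]
  -- iteration 3/3 --
  FD 10.6: (3.688,-27.712) -> (-5.492,-33.012) [heading=210, draw]
  FD 4.7: (-5.492,-33.012) -> (-9.562,-35.362) [heading=210, draw]
  RT 30: heading 210 -> 180
  BK 8.3: (-9.562,-35.362) -> (-1.262,-35.362) [heading=180, draw]
]
LT 45: heading 180 -> 225
LT 96: heading 225 -> 321
PU: pen up
RT 45: heading 321 -> 276
Final: pos=(-1.262,-35.362), heading=276, 10 segment(s) drawn

Start position: (0, 0)
Final position: (-1.262, -35.362)
Distance = 35.385; >= 1e-6 -> NOT closed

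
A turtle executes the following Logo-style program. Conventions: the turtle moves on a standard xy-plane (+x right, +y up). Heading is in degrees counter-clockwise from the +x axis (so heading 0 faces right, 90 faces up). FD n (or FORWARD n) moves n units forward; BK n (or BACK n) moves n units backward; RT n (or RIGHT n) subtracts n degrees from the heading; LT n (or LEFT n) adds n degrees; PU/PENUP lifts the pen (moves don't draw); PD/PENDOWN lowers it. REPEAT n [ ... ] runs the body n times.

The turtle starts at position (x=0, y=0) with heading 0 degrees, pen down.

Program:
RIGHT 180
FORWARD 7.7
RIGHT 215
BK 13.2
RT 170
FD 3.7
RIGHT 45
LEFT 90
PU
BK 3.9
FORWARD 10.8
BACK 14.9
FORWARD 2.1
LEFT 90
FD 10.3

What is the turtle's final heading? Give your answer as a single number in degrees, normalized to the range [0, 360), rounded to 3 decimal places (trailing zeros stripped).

Executing turtle program step by step:
Start: pos=(0,0), heading=0, pen down
RT 180: heading 0 -> 180
FD 7.7: (0,0) -> (-7.7,0) [heading=180, draw]
RT 215: heading 180 -> 325
BK 13.2: (-7.7,0) -> (-18.513,7.571) [heading=325, draw]
RT 170: heading 325 -> 155
FD 3.7: (-18.513,7.571) -> (-21.866,9.135) [heading=155, draw]
RT 45: heading 155 -> 110
LT 90: heading 110 -> 200
PU: pen up
BK 3.9: (-21.866,9.135) -> (-18.201,10.469) [heading=200, move]
FD 10.8: (-18.201,10.469) -> (-28.35,6.775) [heading=200, move]
BK 14.9: (-28.35,6.775) -> (-14.349,11.871) [heading=200, move]
FD 2.1: (-14.349,11.871) -> (-16.322,11.153) [heading=200, move]
LT 90: heading 200 -> 290
FD 10.3: (-16.322,11.153) -> (-12.799,1.474) [heading=290, move]
Final: pos=(-12.799,1.474), heading=290, 3 segment(s) drawn

Answer: 290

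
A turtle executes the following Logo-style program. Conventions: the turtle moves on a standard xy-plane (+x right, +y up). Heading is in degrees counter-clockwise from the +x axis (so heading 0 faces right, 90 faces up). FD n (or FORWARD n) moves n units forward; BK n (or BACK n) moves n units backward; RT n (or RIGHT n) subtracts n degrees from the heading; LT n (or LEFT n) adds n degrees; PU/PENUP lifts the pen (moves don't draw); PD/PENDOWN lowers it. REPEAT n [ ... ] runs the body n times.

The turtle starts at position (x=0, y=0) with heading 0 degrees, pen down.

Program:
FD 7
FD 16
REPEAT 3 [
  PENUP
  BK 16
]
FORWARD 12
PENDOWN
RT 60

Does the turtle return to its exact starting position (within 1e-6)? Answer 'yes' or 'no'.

Executing turtle program step by step:
Start: pos=(0,0), heading=0, pen down
FD 7: (0,0) -> (7,0) [heading=0, draw]
FD 16: (7,0) -> (23,0) [heading=0, draw]
REPEAT 3 [
  -- iteration 1/3 --
  PU: pen up
  BK 16: (23,0) -> (7,0) [heading=0, move]
  -- iteration 2/3 --
  PU: pen up
  BK 16: (7,0) -> (-9,0) [heading=0, move]
  -- iteration 3/3 --
  PU: pen up
  BK 16: (-9,0) -> (-25,0) [heading=0, move]
]
FD 12: (-25,0) -> (-13,0) [heading=0, move]
PD: pen down
RT 60: heading 0 -> 300
Final: pos=(-13,0), heading=300, 2 segment(s) drawn

Start position: (0, 0)
Final position: (-13, 0)
Distance = 13; >= 1e-6 -> NOT closed

Answer: no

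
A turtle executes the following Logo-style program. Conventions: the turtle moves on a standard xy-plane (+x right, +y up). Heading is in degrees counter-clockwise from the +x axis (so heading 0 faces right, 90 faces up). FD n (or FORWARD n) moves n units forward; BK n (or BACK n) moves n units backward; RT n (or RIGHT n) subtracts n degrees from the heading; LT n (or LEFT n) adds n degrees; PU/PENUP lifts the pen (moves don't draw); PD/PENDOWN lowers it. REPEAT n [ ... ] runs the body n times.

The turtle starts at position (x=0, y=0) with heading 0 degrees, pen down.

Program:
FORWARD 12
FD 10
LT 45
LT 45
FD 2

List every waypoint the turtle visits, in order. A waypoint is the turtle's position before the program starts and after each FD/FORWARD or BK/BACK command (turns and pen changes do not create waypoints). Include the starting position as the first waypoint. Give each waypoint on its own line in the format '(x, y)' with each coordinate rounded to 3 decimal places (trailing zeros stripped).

Executing turtle program step by step:
Start: pos=(0,0), heading=0, pen down
FD 12: (0,0) -> (12,0) [heading=0, draw]
FD 10: (12,0) -> (22,0) [heading=0, draw]
LT 45: heading 0 -> 45
LT 45: heading 45 -> 90
FD 2: (22,0) -> (22,2) [heading=90, draw]
Final: pos=(22,2), heading=90, 3 segment(s) drawn
Waypoints (4 total):
(0, 0)
(12, 0)
(22, 0)
(22, 2)

Answer: (0, 0)
(12, 0)
(22, 0)
(22, 2)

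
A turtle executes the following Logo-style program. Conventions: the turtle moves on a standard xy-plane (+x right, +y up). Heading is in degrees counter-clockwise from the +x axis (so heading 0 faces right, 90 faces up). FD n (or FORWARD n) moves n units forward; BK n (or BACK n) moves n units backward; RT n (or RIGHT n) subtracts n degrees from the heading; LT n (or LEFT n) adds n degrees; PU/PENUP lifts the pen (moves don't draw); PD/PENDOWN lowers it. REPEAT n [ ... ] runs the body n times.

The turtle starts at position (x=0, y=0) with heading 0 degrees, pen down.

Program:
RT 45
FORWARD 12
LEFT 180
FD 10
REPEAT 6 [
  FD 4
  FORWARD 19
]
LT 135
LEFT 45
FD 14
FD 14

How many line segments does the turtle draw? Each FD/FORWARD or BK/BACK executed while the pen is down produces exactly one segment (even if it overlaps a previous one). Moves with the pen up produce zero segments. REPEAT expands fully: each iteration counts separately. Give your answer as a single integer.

Answer: 16

Derivation:
Executing turtle program step by step:
Start: pos=(0,0), heading=0, pen down
RT 45: heading 0 -> 315
FD 12: (0,0) -> (8.485,-8.485) [heading=315, draw]
LT 180: heading 315 -> 135
FD 10: (8.485,-8.485) -> (1.414,-1.414) [heading=135, draw]
REPEAT 6 [
  -- iteration 1/6 --
  FD 4: (1.414,-1.414) -> (-1.414,1.414) [heading=135, draw]
  FD 19: (-1.414,1.414) -> (-14.849,14.849) [heading=135, draw]
  -- iteration 2/6 --
  FD 4: (-14.849,14.849) -> (-17.678,17.678) [heading=135, draw]
  FD 19: (-17.678,17.678) -> (-31.113,31.113) [heading=135, draw]
  -- iteration 3/6 --
  FD 4: (-31.113,31.113) -> (-33.941,33.941) [heading=135, draw]
  FD 19: (-33.941,33.941) -> (-47.376,47.376) [heading=135, draw]
  -- iteration 4/6 --
  FD 4: (-47.376,47.376) -> (-50.205,50.205) [heading=135, draw]
  FD 19: (-50.205,50.205) -> (-63.64,63.64) [heading=135, draw]
  -- iteration 5/6 --
  FD 4: (-63.64,63.64) -> (-66.468,66.468) [heading=135, draw]
  FD 19: (-66.468,66.468) -> (-79.903,79.903) [heading=135, draw]
  -- iteration 6/6 --
  FD 4: (-79.903,79.903) -> (-82.731,82.731) [heading=135, draw]
  FD 19: (-82.731,82.731) -> (-96.167,96.167) [heading=135, draw]
]
LT 135: heading 135 -> 270
LT 45: heading 270 -> 315
FD 14: (-96.167,96.167) -> (-86.267,86.267) [heading=315, draw]
FD 14: (-86.267,86.267) -> (-76.368,76.368) [heading=315, draw]
Final: pos=(-76.368,76.368), heading=315, 16 segment(s) drawn
Segments drawn: 16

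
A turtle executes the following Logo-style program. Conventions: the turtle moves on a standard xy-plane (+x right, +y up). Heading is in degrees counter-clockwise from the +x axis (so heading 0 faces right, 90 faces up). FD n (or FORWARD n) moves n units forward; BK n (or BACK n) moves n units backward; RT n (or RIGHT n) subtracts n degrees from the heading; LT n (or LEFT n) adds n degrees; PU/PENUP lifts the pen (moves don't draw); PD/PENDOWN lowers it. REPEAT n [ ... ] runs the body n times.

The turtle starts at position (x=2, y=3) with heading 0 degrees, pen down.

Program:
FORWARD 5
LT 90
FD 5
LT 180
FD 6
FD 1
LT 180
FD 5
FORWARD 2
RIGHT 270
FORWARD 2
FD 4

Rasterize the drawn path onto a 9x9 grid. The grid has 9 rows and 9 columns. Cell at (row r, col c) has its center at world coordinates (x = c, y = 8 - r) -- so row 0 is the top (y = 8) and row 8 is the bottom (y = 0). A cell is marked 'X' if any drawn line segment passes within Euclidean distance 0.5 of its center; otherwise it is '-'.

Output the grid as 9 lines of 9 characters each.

Answer: -XXXXXXX-
-------X-
-------X-
-------X-
-------X-
--XXXXXX-
-------X-
-------X-
---------

Derivation:
Segment 0: (2,3) -> (7,3)
Segment 1: (7,3) -> (7,8)
Segment 2: (7,8) -> (7,2)
Segment 3: (7,2) -> (7,1)
Segment 4: (7,1) -> (7,6)
Segment 5: (7,6) -> (7,8)
Segment 6: (7,8) -> (5,8)
Segment 7: (5,8) -> (1,8)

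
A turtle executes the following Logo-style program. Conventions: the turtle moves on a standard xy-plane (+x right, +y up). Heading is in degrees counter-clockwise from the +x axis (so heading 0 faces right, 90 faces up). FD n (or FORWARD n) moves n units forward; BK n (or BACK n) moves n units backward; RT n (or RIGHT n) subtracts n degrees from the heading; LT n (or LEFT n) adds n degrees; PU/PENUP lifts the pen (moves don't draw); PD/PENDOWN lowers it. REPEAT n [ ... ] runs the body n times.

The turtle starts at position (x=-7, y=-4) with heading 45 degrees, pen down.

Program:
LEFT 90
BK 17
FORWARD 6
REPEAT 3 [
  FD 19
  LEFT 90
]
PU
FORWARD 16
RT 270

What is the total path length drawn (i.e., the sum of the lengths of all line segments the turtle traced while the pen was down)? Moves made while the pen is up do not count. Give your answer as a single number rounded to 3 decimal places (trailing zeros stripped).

Executing turtle program step by step:
Start: pos=(-7,-4), heading=45, pen down
LT 90: heading 45 -> 135
BK 17: (-7,-4) -> (5.021,-16.021) [heading=135, draw]
FD 6: (5.021,-16.021) -> (0.778,-11.778) [heading=135, draw]
REPEAT 3 [
  -- iteration 1/3 --
  FD 19: (0.778,-11.778) -> (-12.657,1.657) [heading=135, draw]
  LT 90: heading 135 -> 225
  -- iteration 2/3 --
  FD 19: (-12.657,1.657) -> (-26.092,-11.778) [heading=225, draw]
  LT 90: heading 225 -> 315
  -- iteration 3/3 --
  FD 19: (-26.092,-11.778) -> (-12.657,-25.213) [heading=315, draw]
  LT 90: heading 315 -> 45
]
PU: pen up
FD 16: (-12.657,-25.213) -> (-1.343,-13.899) [heading=45, move]
RT 270: heading 45 -> 135
Final: pos=(-1.343,-13.899), heading=135, 5 segment(s) drawn

Segment lengths:
  seg 1: (-7,-4) -> (5.021,-16.021), length = 17
  seg 2: (5.021,-16.021) -> (0.778,-11.778), length = 6
  seg 3: (0.778,-11.778) -> (-12.657,1.657), length = 19
  seg 4: (-12.657,1.657) -> (-26.092,-11.778), length = 19
  seg 5: (-26.092,-11.778) -> (-12.657,-25.213), length = 19
Total = 80

Answer: 80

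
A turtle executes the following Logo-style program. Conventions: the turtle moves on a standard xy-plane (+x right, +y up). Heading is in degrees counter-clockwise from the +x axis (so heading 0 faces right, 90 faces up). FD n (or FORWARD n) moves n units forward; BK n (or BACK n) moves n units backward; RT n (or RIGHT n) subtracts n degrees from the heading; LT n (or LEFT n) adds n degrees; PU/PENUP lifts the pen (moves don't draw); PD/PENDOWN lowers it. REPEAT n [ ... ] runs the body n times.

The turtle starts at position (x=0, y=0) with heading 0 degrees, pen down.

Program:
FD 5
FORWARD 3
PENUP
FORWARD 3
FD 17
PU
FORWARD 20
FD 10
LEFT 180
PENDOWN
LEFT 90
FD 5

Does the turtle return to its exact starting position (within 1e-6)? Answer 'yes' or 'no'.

Answer: no

Derivation:
Executing turtle program step by step:
Start: pos=(0,0), heading=0, pen down
FD 5: (0,0) -> (5,0) [heading=0, draw]
FD 3: (5,0) -> (8,0) [heading=0, draw]
PU: pen up
FD 3: (8,0) -> (11,0) [heading=0, move]
FD 17: (11,0) -> (28,0) [heading=0, move]
PU: pen up
FD 20: (28,0) -> (48,0) [heading=0, move]
FD 10: (48,0) -> (58,0) [heading=0, move]
LT 180: heading 0 -> 180
PD: pen down
LT 90: heading 180 -> 270
FD 5: (58,0) -> (58,-5) [heading=270, draw]
Final: pos=(58,-5), heading=270, 3 segment(s) drawn

Start position: (0, 0)
Final position: (58, -5)
Distance = 58.215; >= 1e-6 -> NOT closed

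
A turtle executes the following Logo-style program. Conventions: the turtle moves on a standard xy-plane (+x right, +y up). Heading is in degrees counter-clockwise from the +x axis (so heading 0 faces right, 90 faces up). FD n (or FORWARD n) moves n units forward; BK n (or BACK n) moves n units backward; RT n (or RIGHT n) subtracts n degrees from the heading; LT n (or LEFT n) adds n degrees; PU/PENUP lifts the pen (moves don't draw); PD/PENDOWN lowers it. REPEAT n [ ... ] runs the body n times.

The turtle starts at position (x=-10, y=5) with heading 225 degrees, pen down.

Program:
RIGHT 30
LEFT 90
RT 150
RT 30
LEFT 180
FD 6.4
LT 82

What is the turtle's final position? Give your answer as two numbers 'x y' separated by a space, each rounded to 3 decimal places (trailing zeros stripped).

Executing turtle program step by step:
Start: pos=(-10,5), heading=225, pen down
RT 30: heading 225 -> 195
LT 90: heading 195 -> 285
RT 150: heading 285 -> 135
RT 30: heading 135 -> 105
LT 180: heading 105 -> 285
FD 6.4: (-10,5) -> (-8.344,-1.182) [heading=285, draw]
LT 82: heading 285 -> 7
Final: pos=(-8.344,-1.182), heading=7, 1 segment(s) drawn

Answer: -8.344 -1.182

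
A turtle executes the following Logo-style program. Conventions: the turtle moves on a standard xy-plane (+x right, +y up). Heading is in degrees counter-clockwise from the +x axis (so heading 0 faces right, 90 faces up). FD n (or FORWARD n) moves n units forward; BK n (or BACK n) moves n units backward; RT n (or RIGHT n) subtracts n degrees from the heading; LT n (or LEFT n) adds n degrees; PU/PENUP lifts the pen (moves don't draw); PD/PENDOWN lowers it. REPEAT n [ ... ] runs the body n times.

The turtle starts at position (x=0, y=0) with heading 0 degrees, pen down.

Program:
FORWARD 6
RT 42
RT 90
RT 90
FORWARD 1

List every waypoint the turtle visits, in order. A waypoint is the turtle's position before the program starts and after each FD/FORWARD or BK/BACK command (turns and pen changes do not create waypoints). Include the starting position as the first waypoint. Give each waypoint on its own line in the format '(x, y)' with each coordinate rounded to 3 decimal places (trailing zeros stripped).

Executing turtle program step by step:
Start: pos=(0,0), heading=0, pen down
FD 6: (0,0) -> (6,0) [heading=0, draw]
RT 42: heading 0 -> 318
RT 90: heading 318 -> 228
RT 90: heading 228 -> 138
FD 1: (6,0) -> (5.257,0.669) [heading=138, draw]
Final: pos=(5.257,0.669), heading=138, 2 segment(s) drawn
Waypoints (3 total):
(0, 0)
(6, 0)
(5.257, 0.669)

Answer: (0, 0)
(6, 0)
(5.257, 0.669)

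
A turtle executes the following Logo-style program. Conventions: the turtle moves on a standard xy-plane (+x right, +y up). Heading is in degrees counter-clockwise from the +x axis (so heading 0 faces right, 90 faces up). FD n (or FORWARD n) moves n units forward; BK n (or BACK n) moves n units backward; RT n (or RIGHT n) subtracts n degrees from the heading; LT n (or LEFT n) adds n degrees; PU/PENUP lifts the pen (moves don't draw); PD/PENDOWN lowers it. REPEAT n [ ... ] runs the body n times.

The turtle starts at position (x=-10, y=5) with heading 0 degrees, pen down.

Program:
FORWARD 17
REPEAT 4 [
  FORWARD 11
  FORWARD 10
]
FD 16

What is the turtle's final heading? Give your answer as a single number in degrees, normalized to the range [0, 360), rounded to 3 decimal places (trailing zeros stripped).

Answer: 0

Derivation:
Executing turtle program step by step:
Start: pos=(-10,5), heading=0, pen down
FD 17: (-10,5) -> (7,5) [heading=0, draw]
REPEAT 4 [
  -- iteration 1/4 --
  FD 11: (7,5) -> (18,5) [heading=0, draw]
  FD 10: (18,5) -> (28,5) [heading=0, draw]
  -- iteration 2/4 --
  FD 11: (28,5) -> (39,5) [heading=0, draw]
  FD 10: (39,5) -> (49,5) [heading=0, draw]
  -- iteration 3/4 --
  FD 11: (49,5) -> (60,5) [heading=0, draw]
  FD 10: (60,5) -> (70,5) [heading=0, draw]
  -- iteration 4/4 --
  FD 11: (70,5) -> (81,5) [heading=0, draw]
  FD 10: (81,5) -> (91,5) [heading=0, draw]
]
FD 16: (91,5) -> (107,5) [heading=0, draw]
Final: pos=(107,5), heading=0, 10 segment(s) drawn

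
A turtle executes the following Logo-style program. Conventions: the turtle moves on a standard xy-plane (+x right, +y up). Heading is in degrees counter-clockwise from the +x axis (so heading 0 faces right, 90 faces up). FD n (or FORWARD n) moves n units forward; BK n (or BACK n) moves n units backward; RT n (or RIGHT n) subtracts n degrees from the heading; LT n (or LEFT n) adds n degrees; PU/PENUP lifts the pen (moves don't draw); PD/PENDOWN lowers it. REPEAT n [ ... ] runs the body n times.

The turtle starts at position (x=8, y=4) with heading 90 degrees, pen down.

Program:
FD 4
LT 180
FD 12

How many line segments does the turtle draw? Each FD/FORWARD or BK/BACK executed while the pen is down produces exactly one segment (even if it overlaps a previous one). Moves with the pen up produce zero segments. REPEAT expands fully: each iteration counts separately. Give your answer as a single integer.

Executing turtle program step by step:
Start: pos=(8,4), heading=90, pen down
FD 4: (8,4) -> (8,8) [heading=90, draw]
LT 180: heading 90 -> 270
FD 12: (8,8) -> (8,-4) [heading=270, draw]
Final: pos=(8,-4), heading=270, 2 segment(s) drawn
Segments drawn: 2

Answer: 2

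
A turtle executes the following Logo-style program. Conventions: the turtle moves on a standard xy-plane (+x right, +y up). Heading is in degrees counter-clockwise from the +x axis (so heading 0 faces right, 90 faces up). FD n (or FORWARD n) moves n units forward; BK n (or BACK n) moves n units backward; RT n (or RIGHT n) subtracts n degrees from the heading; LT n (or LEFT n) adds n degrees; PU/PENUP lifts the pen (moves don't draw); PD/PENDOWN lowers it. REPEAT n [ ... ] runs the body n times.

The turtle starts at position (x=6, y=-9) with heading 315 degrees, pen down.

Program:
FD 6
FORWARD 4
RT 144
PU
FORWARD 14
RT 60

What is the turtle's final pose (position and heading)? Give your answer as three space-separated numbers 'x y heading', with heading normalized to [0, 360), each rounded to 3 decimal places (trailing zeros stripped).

Answer: -0.757 -13.881 111

Derivation:
Executing turtle program step by step:
Start: pos=(6,-9), heading=315, pen down
FD 6: (6,-9) -> (10.243,-13.243) [heading=315, draw]
FD 4: (10.243,-13.243) -> (13.071,-16.071) [heading=315, draw]
RT 144: heading 315 -> 171
PU: pen up
FD 14: (13.071,-16.071) -> (-0.757,-13.881) [heading=171, move]
RT 60: heading 171 -> 111
Final: pos=(-0.757,-13.881), heading=111, 2 segment(s) drawn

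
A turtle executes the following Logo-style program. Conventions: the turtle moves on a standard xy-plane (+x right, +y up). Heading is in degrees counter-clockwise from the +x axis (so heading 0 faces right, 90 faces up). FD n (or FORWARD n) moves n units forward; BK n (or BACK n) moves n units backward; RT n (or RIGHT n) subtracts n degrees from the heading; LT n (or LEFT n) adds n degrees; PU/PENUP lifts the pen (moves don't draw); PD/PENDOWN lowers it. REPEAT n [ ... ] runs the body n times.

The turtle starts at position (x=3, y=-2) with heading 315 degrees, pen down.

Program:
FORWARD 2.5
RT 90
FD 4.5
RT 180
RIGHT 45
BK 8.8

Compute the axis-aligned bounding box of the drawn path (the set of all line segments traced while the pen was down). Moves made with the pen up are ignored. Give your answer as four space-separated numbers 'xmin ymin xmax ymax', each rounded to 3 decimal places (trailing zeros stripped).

Executing turtle program step by step:
Start: pos=(3,-2), heading=315, pen down
FD 2.5: (3,-2) -> (4.768,-3.768) [heading=315, draw]
RT 90: heading 315 -> 225
FD 4.5: (4.768,-3.768) -> (1.586,-6.95) [heading=225, draw]
RT 180: heading 225 -> 45
RT 45: heading 45 -> 0
BK 8.8: (1.586,-6.95) -> (-7.214,-6.95) [heading=0, draw]
Final: pos=(-7.214,-6.95), heading=0, 3 segment(s) drawn

Segment endpoints: x in {-7.214, 1.586, 3, 4.768}, y in {-6.95, -3.768, -2}
xmin=-7.214, ymin=-6.95, xmax=4.768, ymax=-2

Answer: -7.214 -6.95 4.768 -2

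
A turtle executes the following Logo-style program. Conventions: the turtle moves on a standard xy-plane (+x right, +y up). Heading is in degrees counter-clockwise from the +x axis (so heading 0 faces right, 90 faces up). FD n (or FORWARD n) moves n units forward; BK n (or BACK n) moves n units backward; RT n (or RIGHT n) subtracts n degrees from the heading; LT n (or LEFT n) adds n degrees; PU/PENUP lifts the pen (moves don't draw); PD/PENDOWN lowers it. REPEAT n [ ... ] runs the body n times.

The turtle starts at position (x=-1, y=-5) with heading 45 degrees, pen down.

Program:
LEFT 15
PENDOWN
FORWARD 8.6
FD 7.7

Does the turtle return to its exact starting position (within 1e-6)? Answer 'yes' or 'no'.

Executing turtle program step by step:
Start: pos=(-1,-5), heading=45, pen down
LT 15: heading 45 -> 60
PD: pen down
FD 8.6: (-1,-5) -> (3.3,2.448) [heading=60, draw]
FD 7.7: (3.3,2.448) -> (7.15,9.116) [heading=60, draw]
Final: pos=(7.15,9.116), heading=60, 2 segment(s) drawn

Start position: (-1, -5)
Final position: (7.15, 9.116)
Distance = 16.3; >= 1e-6 -> NOT closed

Answer: no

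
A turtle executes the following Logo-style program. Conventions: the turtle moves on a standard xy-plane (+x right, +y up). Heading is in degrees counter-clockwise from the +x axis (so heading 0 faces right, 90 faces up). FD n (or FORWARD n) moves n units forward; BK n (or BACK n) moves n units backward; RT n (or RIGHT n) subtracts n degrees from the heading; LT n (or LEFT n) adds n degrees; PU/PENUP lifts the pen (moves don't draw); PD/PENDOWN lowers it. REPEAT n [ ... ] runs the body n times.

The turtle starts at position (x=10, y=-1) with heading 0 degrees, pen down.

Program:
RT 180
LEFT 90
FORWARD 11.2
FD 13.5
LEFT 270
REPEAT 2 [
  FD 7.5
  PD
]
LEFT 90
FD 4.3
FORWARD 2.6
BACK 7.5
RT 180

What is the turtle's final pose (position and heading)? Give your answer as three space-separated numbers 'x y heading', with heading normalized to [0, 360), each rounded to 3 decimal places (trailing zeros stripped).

Executing turtle program step by step:
Start: pos=(10,-1), heading=0, pen down
RT 180: heading 0 -> 180
LT 90: heading 180 -> 270
FD 11.2: (10,-1) -> (10,-12.2) [heading=270, draw]
FD 13.5: (10,-12.2) -> (10,-25.7) [heading=270, draw]
LT 270: heading 270 -> 180
REPEAT 2 [
  -- iteration 1/2 --
  FD 7.5: (10,-25.7) -> (2.5,-25.7) [heading=180, draw]
  PD: pen down
  -- iteration 2/2 --
  FD 7.5: (2.5,-25.7) -> (-5,-25.7) [heading=180, draw]
  PD: pen down
]
LT 90: heading 180 -> 270
FD 4.3: (-5,-25.7) -> (-5,-30) [heading=270, draw]
FD 2.6: (-5,-30) -> (-5,-32.6) [heading=270, draw]
BK 7.5: (-5,-32.6) -> (-5,-25.1) [heading=270, draw]
RT 180: heading 270 -> 90
Final: pos=(-5,-25.1), heading=90, 7 segment(s) drawn

Answer: -5 -25.1 90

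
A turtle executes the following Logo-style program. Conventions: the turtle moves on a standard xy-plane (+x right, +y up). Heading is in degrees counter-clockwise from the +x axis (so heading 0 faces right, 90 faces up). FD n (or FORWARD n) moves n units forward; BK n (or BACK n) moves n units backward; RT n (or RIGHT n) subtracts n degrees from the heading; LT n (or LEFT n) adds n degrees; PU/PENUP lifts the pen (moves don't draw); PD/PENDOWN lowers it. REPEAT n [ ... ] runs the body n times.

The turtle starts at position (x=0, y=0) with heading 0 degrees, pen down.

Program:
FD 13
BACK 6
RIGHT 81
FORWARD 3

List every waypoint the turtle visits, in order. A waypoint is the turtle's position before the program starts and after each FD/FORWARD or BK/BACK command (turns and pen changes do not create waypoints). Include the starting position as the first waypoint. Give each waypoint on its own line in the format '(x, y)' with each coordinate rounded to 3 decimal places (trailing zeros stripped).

Executing turtle program step by step:
Start: pos=(0,0), heading=0, pen down
FD 13: (0,0) -> (13,0) [heading=0, draw]
BK 6: (13,0) -> (7,0) [heading=0, draw]
RT 81: heading 0 -> 279
FD 3: (7,0) -> (7.469,-2.963) [heading=279, draw]
Final: pos=(7.469,-2.963), heading=279, 3 segment(s) drawn
Waypoints (4 total):
(0, 0)
(13, 0)
(7, 0)
(7.469, -2.963)

Answer: (0, 0)
(13, 0)
(7, 0)
(7.469, -2.963)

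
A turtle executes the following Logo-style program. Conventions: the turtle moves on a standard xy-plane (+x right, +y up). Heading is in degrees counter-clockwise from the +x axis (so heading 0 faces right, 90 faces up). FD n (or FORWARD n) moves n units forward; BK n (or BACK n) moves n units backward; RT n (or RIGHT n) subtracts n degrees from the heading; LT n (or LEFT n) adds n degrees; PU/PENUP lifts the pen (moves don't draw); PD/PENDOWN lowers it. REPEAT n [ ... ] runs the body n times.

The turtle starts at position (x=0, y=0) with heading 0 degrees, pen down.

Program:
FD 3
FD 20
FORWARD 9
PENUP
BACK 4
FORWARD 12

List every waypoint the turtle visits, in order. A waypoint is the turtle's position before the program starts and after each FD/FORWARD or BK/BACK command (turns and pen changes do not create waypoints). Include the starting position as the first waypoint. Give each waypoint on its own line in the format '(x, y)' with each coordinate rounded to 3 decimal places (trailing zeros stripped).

Executing turtle program step by step:
Start: pos=(0,0), heading=0, pen down
FD 3: (0,0) -> (3,0) [heading=0, draw]
FD 20: (3,0) -> (23,0) [heading=0, draw]
FD 9: (23,0) -> (32,0) [heading=0, draw]
PU: pen up
BK 4: (32,0) -> (28,0) [heading=0, move]
FD 12: (28,0) -> (40,0) [heading=0, move]
Final: pos=(40,0), heading=0, 3 segment(s) drawn
Waypoints (6 total):
(0, 0)
(3, 0)
(23, 0)
(32, 0)
(28, 0)
(40, 0)

Answer: (0, 0)
(3, 0)
(23, 0)
(32, 0)
(28, 0)
(40, 0)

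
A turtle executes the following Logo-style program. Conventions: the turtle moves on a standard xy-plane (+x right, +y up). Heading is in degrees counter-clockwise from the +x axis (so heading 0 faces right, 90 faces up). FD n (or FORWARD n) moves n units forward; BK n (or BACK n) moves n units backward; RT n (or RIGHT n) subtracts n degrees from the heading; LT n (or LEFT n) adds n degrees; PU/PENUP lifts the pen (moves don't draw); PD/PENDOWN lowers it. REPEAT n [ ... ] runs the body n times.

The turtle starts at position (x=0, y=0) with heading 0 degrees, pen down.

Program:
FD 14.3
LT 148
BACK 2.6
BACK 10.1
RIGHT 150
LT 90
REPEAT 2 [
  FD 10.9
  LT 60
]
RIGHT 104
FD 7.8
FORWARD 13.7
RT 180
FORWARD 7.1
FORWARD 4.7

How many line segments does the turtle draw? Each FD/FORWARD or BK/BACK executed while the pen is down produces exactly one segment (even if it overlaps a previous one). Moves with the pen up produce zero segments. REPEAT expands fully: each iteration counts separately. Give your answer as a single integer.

Executing turtle program step by step:
Start: pos=(0,0), heading=0, pen down
FD 14.3: (0,0) -> (14.3,0) [heading=0, draw]
LT 148: heading 0 -> 148
BK 2.6: (14.3,0) -> (16.505,-1.378) [heading=148, draw]
BK 10.1: (16.505,-1.378) -> (25.07,-6.73) [heading=148, draw]
RT 150: heading 148 -> 358
LT 90: heading 358 -> 88
REPEAT 2 [
  -- iteration 1/2 --
  FD 10.9: (25.07,-6.73) -> (25.451,4.163) [heading=88, draw]
  LT 60: heading 88 -> 148
  -- iteration 2/2 --
  FD 10.9: (25.451,4.163) -> (16.207,9.94) [heading=148, draw]
  LT 60: heading 148 -> 208
]
RT 104: heading 208 -> 104
FD 7.8: (16.207,9.94) -> (14.32,17.508) [heading=104, draw]
FD 13.7: (14.32,17.508) -> (11.006,30.801) [heading=104, draw]
RT 180: heading 104 -> 284
FD 7.1: (11.006,30.801) -> (12.723,23.912) [heading=284, draw]
FD 4.7: (12.723,23.912) -> (13.86,19.351) [heading=284, draw]
Final: pos=(13.86,19.351), heading=284, 9 segment(s) drawn
Segments drawn: 9

Answer: 9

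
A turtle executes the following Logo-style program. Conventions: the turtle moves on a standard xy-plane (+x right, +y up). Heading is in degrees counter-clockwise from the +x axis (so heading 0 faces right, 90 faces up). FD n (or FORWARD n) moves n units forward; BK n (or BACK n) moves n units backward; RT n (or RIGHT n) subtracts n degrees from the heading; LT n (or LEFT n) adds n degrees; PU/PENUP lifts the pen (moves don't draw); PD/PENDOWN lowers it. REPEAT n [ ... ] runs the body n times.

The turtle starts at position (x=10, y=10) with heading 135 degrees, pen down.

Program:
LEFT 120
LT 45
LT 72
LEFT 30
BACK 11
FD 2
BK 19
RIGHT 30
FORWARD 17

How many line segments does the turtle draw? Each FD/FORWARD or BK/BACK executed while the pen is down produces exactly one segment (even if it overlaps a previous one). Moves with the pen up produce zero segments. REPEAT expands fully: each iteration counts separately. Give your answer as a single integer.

Answer: 4

Derivation:
Executing turtle program step by step:
Start: pos=(10,10), heading=135, pen down
LT 120: heading 135 -> 255
LT 45: heading 255 -> 300
LT 72: heading 300 -> 12
LT 30: heading 12 -> 42
BK 11: (10,10) -> (1.825,2.64) [heading=42, draw]
FD 2: (1.825,2.64) -> (3.312,3.978) [heading=42, draw]
BK 19: (3.312,3.978) -> (-10.808,-8.736) [heading=42, draw]
RT 30: heading 42 -> 12
FD 17: (-10.808,-8.736) -> (5.82,-5.201) [heading=12, draw]
Final: pos=(5.82,-5.201), heading=12, 4 segment(s) drawn
Segments drawn: 4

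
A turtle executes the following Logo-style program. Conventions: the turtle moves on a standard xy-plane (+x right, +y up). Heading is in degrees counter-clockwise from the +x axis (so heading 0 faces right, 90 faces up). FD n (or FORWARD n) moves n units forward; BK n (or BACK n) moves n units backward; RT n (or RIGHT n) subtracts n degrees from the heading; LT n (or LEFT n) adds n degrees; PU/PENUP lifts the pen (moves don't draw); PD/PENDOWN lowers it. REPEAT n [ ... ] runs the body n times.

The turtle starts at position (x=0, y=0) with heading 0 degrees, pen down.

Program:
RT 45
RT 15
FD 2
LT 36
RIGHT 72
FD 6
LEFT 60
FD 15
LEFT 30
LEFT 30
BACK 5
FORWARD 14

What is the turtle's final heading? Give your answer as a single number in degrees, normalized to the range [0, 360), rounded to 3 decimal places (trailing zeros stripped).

Answer: 24

Derivation:
Executing turtle program step by step:
Start: pos=(0,0), heading=0, pen down
RT 45: heading 0 -> 315
RT 15: heading 315 -> 300
FD 2: (0,0) -> (1,-1.732) [heading=300, draw]
LT 36: heading 300 -> 336
RT 72: heading 336 -> 264
FD 6: (1,-1.732) -> (0.373,-7.699) [heading=264, draw]
LT 60: heading 264 -> 324
FD 15: (0.373,-7.699) -> (12.508,-16.516) [heading=324, draw]
LT 30: heading 324 -> 354
LT 30: heading 354 -> 24
BK 5: (12.508,-16.516) -> (7.94,-18.55) [heading=24, draw]
FD 14: (7.94,-18.55) -> (20.73,-12.855) [heading=24, draw]
Final: pos=(20.73,-12.855), heading=24, 5 segment(s) drawn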